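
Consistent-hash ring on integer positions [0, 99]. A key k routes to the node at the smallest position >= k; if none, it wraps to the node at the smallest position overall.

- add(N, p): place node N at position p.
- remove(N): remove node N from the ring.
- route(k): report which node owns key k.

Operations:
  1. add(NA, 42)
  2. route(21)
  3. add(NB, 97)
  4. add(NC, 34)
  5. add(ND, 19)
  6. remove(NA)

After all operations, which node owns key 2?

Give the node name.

Op 1: add NA@42 -> ring=[42:NA]
Op 2: route key 21: smallest pos >= 21 is 42 -> NA
Op 3: add NB@97 -> ring=[42:NA,97:NB]
Op 4: add NC@34 -> ring=[34:NC,42:NA,97:NB]
Op 5: add ND@19 -> ring=[19:ND,34:NC,42:NA,97:NB]
Op 6: remove NA -> ring=[19:ND,34:NC,97:NB]
Final route key 2: smallest pos >= 2 is 19 -> ND

Answer: ND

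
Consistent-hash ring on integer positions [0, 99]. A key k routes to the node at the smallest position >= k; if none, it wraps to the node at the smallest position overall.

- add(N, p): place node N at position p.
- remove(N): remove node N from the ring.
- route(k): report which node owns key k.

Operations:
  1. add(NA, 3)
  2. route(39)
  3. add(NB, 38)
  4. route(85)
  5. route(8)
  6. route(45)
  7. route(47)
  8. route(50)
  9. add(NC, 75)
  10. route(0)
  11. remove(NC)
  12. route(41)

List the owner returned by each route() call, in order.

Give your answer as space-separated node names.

Answer: NA NA NB NA NA NA NA NA

Derivation:
Op 1: add NA@3 -> ring=[3:NA]
Op 2: route key 39: none >= 39, wrap to smallest pos 3 -> NA
Op 3: add NB@38 -> ring=[3:NA,38:NB]
Op 4: route key 85: none >= 85, wrap to smallest pos 3 -> NA
Op 5: route key 8: smallest pos >= 8 is 38 -> NB
Op 6: route key 45: none >= 45, wrap to smallest pos 3 -> NA
Op 7: route key 47: none >= 47, wrap to smallest pos 3 -> NA
Op 8: route key 50: none >= 50, wrap to smallest pos 3 -> NA
Op 9: add NC@75 -> ring=[3:NA,38:NB,75:NC]
Op 10: route key 0: smallest pos >= 0 is 3 -> NA
Op 11: remove NC -> ring=[3:NA,38:NB]
Op 12: route key 41: none >= 41, wrap to smallest pos 3 -> NA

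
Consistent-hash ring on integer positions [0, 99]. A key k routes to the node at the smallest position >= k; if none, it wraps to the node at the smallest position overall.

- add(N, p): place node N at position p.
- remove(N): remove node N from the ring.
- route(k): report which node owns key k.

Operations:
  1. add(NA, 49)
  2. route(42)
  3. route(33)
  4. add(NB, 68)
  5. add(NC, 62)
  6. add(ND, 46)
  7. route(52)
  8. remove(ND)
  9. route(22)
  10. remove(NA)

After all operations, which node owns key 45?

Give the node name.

Op 1: add NA@49 -> ring=[49:NA]
Op 2: route key 42: smallest pos >= 42 is 49 -> NA
Op 3: route key 33: smallest pos >= 33 is 49 -> NA
Op 4: add NB@68 -> ring=[49:NA,68:NB]
Op 5: add NC@62 -> ring=[49:NA,62:NC,68:NB]
Op 6: add ND@46 -> ring=[46:ND,49:NA,62:NC,68:NB]
Op 7: route key 52: smallest pos >= 52 is 62 -> NC
Op 8: remove ND -> ring=[49:NA,62:NC,68:NB]
Op 9: route key 22: smallest pos >= 22 is 49 -> NA
Op 10: remove NA -> ring=[62:NC,68:NB]
Final route key 45: smallest pos >= 45 is 62 -> NC

Answer: NC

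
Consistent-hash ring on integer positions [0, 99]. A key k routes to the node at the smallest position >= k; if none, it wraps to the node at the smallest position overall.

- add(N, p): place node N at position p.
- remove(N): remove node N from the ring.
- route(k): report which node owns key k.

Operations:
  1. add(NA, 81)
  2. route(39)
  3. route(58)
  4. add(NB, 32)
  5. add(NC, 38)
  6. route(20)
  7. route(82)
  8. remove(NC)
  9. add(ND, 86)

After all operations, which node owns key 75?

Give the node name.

Answer: NA

Derivation:
Op 1: add NA@81 -> ring=[81:NA]
Op 2: route key 39: smallest pos >= 39 is 81 -> NA
Op 3: route key 58: smallest pos >= 58 is 81 -> NA
Op 4: add NB@32 -> ring=[32:NB,81:NA]
Op 5: add NC@38 -> ring=[32:NB,38:NC,81:NA]
Op 6: route key 20: smallest pos >= 20 is 32 -> NB
Op 7: route key 82: none >= 82, wrap to smallest pos 32 -> NB
Op 8: remove NC -> ring=[32:NB,81:NA]
Op 9: add ND@86 -> ring=[32:NB,81:NA,86:ND]
Final route key 75: smallest pos >= 75 is 81 -> NA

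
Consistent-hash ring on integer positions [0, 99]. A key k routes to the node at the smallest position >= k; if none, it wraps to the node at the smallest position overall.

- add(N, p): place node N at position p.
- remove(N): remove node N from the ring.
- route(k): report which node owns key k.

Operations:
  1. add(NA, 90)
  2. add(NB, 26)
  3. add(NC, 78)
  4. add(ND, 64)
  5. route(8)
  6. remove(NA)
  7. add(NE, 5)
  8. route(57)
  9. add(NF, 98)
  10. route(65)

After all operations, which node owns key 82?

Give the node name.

Op 1: add NA@90 -> ring=[90:NA]
Op 2: add NB@26 -> ring=[26:NB,90:NA]
Op 3: add NC@78 -> ring=[26:NB,78:NC,90:NA]
Op 4: add ND@64 -> ring=[26:NB,64:ND,78:NC,90:NA]
Op 5: route key 8: smallest pos >= 8 is 26 -> NB
Op 6: remove NA -> ring=[26:NB,64:ND,78:NC]
Op 7: add NE@5 -> ring=[5:NE,26:NB,64:ND,78:NC]
Op 8: route key 57: smallest pos >= 57 is 64 -> ND
Op 9: add NF@98 -> ring=[5:NE,26:NB,64:ND,78:NC,98:NF]
Op 10: route key 65: smallest pos >= 65 is 78 -> NC
Final route key 82: smallest pos >= 82 is 98 -> NF

Answer: NF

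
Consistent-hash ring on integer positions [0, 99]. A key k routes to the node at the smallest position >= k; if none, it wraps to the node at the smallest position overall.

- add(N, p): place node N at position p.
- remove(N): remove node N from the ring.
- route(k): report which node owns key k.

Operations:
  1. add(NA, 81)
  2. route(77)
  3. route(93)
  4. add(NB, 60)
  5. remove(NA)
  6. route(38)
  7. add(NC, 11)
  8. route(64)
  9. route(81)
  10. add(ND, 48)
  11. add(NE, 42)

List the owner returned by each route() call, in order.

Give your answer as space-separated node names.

Answer: NA NA NB NC NC

Derivation:
Op 1: add NA@81 -> ring=[81:NA]
Op 2: route key 77: smallest pos >= 77 is 81 -> NA
Op 3: route key 93: none >= 93, wrap to smallest pos 81 -> NA
Op 4: add NB@60 -> ring=[60:NB,81:NA]
Op 5: remove NA -> ring=[60:NB]
Op 6: route key 38: smallest pos >= 38 is 60 -> NB
Op 7: add NC@11 -> ring=[11:NC,60:NB]
Op 8: route key 64: none >= 64, wrap to smallest pos 11 -> NC
Op 9: route key 81: none >= 81, wrap to smallest pos 11 -> NC
Op 10: add ND@48 -> ring=[11:NC,48:ND,60:NB]
Op 11: add NE@42 -> ring=[11:NC,42:NE,48:ND,60:NB]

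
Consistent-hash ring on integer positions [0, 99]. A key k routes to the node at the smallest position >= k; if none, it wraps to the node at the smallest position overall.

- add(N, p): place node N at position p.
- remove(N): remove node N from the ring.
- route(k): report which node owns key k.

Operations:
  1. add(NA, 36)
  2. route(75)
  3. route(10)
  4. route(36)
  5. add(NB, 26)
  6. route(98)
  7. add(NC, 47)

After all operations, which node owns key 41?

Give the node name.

Op 1: add NA@36 -> ring=[36:NA]
Op 2: route key 75: none >= 75, wrap to smallest pos 36 -> NA
Op 3: route key 10: smallest pos >= 10 is 36 -> NA
Op 4: route key 36: smallest pos >= 36 is 36 -> NA
Op 5: add NB@26 -> ring=[26:NB,36:NA]
Op 6: route key 98: none >= 98, wrap to smallest pos 26 -> NB
Op 7: add NC@47 -> ring=[26:NB,36:NA,47:NC]
Final route key 41: smallest pos >= 41 is 47 -> NC

Answer: NC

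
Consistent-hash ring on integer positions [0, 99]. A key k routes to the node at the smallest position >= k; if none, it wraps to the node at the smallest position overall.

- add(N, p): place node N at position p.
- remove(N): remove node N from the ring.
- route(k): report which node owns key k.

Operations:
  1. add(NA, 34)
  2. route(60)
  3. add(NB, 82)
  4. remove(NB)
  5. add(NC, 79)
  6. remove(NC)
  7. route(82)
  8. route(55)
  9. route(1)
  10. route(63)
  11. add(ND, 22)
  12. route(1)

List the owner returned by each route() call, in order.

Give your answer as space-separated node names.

Op 1: add NA@34 -> ring=[34:NA]
Op 2: route key 60: none >= 60, wrap to smallest pos 34 -> NA
Op 3: add NB@82 -> ring=[34:NA,82:NB]
Op 4: remove NB -> ring=[34:NA]
Op 5: add NC@79 -> ring=[34:NA,79:NC]
Op 6: remove NC -> ring=[34:NA]
Op 7: route key 82: none >= 82, wrap to smallest pos 34 -> NA
Op 8: route key 55: none >= 55, wrap to smallest pos 34 -> NA
Op 9: route key 1: smallest pos >= 1 is 34 -> NA
Op 10: route key 63: none >= 63, wrap to smallest pos 34 -> NA
Op 11: add ND@22 -> ring=[22:ND,34:NA]
Op 12: route key 1: smallest pos >= 1 is 22 -> ND

Answer: NA NA NA NA NA ND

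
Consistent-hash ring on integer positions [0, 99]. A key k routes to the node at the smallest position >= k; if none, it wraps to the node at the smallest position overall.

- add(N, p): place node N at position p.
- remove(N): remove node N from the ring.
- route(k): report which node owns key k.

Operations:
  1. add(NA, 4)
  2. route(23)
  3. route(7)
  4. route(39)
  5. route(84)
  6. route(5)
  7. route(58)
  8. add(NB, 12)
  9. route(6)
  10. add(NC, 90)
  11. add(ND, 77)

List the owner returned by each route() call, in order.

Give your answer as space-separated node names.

Op 1: add NA@4 -> ring=[4:NA]
Op 2: route key 23: none >= 23, wrap to smallest pos 4 -> NA
Op 3: route key 7: none >= 7, wrap to smallest pos 4 -> NA
Op 4: route key 39: none >= 39, wrap to smallest pos 4 -> NA
Op 5: route key 84: none >= 84, wrap to smallest pos 4 -> NA
Op 6: route key 5: none >= 5, wrap to smallest pos 4 -> NA
Op 7: route key 58: none >= 58, wrap to smallest pos 4 -> NA
Op 8: add NB@12 -> ring=[4:NA,12:NB]
Op 9: route key 6: smallest pos >= 6 is 12 -> NB
Op 10: add NC@90 -> ring=[4:NA,12:NB,90:NC]
Op 11: add ND@77 -> ring=[4:NA,12:NB,77:ND,90:NC]

Answer: NA NA NA NA NA NA NB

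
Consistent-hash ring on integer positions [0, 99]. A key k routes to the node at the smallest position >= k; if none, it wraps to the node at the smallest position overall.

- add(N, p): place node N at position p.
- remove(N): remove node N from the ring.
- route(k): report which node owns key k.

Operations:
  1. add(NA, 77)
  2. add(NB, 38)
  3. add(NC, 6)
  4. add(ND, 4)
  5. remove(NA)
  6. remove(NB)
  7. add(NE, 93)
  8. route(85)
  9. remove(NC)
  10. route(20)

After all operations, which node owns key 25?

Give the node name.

Answer: NE

Derivation:
Op 1: add NA@77 -> ring=[77:NA]
Op 2: add NB@38 -> ring=[38:NB,77:NA]
Op 3: add NC@6 -> ring=[6:NC,38:NB,77:NA]
Op 4: add ND@4 -> ring=[4:ND,6:NC,38:NB,77:NA]
Op 5: remove NA -> ring=[4:ND,6:NC,38:NB]
Op 6: remove NB -> ring=[4:ND,6:NC]
Op 7: add NE@93 -> ring=[4:ND,6:NC,93:NE]
Op 8: route key 85: smallest pos >= 85 is 93 -> NE
Op 9: remove NC -> ring=[4:ND,93:NE]
Op 10: route key 20: smallest pos >= 20 is 93 -> NE
Final route key 25: smallest pos >= 25 is 93 -> NE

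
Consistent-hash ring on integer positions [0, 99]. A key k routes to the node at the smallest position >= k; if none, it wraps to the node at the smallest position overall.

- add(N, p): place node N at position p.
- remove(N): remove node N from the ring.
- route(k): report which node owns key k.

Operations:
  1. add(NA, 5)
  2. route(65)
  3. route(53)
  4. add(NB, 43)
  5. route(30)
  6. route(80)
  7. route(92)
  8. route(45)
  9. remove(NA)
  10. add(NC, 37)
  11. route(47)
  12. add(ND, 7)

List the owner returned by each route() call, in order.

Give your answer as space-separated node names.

Op 1: add NA@5 -> ring=[5:NA]
Op 2: route key 65: none >= 65, wrap to smallest pos 5 -> NA
Op 3: route key 53: none >= 53, wrap to smallest pos 5 -> NA
Op 4: add NB@43 -> ring=[5:NA,43:NB]
Op 5: route key 30: smallest pos >= 30 is 43 -> NB
Op 6: route key 80: none >= 80, wrap to smallest pos 5 -> NA
Op 7: route key 92: none >= 92, wrap to smallest pos 5 -> NA
Op 8: route key 45: none >= 45, wrap to smallest pos 5 -> NA
Op 9: remove NA -> ring=[43:NB]
Op 10: add NC@37 -> ring=[37:NC,43:NB]
Op 11: route key 47: none >= 47, wrap to smallest pos 37 -> NC
Op 12: add ND@7 -> ring=[7:ND,37:NC,43:NB]

Answer: NA NA NB NA NA NA NC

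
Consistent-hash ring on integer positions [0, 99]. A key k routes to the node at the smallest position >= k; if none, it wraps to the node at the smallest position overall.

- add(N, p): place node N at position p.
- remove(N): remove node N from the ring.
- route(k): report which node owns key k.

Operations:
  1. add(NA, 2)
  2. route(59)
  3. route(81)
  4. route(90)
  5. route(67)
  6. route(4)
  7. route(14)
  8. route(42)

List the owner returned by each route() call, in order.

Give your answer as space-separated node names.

Op 1: add NA@2 -> ring=[2:NA]
Op 2: route key 59: none >= 59, wrap to smallest pos 2 -> NA
Op 3: route key 81: none >= 81, wrap to smallest pos 2 -> NA
Op 4: route key 90: none >= 90, wrap to smallest pos 2 -> NA
Op 5: route key 67: none >= 67, wrap to smallest pos 2 -> NA
Op 6: route key 4: none >= 4, wrap to smallest pos 2 -> NA
Op 7: route key 14: none >= 14, wrap to smallest pos 2 -> NA
Op 8: route key 42: none >= 42, wrap to smallest pos 2 -> NA

Answer: NA NA NA NA NA NA NA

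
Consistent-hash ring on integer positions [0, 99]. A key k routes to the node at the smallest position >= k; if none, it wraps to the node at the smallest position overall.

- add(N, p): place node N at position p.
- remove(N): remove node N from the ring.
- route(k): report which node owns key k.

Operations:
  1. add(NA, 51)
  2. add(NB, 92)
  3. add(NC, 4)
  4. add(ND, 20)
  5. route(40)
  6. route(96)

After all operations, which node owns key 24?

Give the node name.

Op 1: add NA@51 -> ring=[51:NA]
Op 2: add NB@92 -> ring=[51:NA,92:NB]
Op 3: add NC@4 -> ring=[4:NC,51:NA,92:NB]
Op 4: add ND@20 -> ring=[4:NC,20:ND,51:NA,92:NB]
Op 5: route key 40: smallest pos >= 40 is 51 -> NA
Op 6: route key 96: none >= 96, wrap to smallest pos 4 -> NC
Final route key 24: smallest pos >= 24 is 51 -> NA

Answer: NA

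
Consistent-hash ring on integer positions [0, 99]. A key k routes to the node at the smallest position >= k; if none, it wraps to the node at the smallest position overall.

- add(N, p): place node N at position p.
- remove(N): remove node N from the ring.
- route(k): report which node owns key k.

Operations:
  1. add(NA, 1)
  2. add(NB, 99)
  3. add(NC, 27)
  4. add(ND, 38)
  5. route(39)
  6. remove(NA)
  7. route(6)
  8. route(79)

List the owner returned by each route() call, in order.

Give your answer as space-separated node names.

Answer: NB NC NB

Derivation:
Op 1: add NA@1 -> ring=[1:NA]
Op 2: add NB@99 -> ring=[1:NA,99:NB]
Op 3: add NC@27 -> ring=[1:NA,27:NC,99:NB]
Op 4: add ND@38 -> ring=[1:NA,27:NC,38:ND,99:NB]
Op 5: route key 39: smallest pos >= 39 is 99 -> NB
Op 6: remove NA -> ring=[27:NC,38:ND,99:NB]
Op 7: route key 6: smallest pos >= 6 is 27 -> NC
Op 8: route key 79: smallest pos >= 79 is 99 -> NB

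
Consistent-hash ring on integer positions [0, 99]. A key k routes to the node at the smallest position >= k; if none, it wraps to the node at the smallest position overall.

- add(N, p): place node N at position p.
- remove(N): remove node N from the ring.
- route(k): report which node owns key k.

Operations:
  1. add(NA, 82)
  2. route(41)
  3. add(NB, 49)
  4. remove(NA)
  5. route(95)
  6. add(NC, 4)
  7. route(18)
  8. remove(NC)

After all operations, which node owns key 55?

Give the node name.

Op 1: add NA@82 -> ring=[82:NA]
Op 2: route key 41: smallest pos >= 41 is 82 -> NA
Op 3: add NB@49 -> ring=[49:NB,82:NA]
Op 4: remove NA -> ring=[49:NB]
Op 5: route key 95: none >= 95, wrap to smallest pos 49 -> NB
Op 6: add NC@4 -> ring=[4:NC,49:NB]
Op 7: route key 18: smallest pos >= 18 is 49 -> NB
Op 8: remove NC -> ring=[49:NB]
Final route key 55: none >= 55, wrap to smallest pos 49 -> NB

Answer: NB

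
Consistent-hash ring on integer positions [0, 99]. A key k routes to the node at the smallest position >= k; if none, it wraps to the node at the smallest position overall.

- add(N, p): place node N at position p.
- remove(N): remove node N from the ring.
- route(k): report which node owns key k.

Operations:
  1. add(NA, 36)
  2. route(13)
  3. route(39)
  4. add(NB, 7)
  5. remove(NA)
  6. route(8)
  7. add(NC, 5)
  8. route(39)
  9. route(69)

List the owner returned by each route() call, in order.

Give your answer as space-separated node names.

Op 1: add NA@36 -> ring=[36:NA]
Op 2: route key 13: smallest pos >= 13 is 36 -> NA
Op 3: route key 39: none >= 39, wrap to smallest pos 36 -> NA
Op 4: add NB@7 -> ring=[7:NB,36:NA]
Op 5: remove NA -> ring=[7:NB]
Op 6: route key 8: none >= 8, wrap to smallest pos 7 -> NB
Op 7: add NC@5 -> ring=[5:NC,7:NB]
Op 8: route key 39: none >= 39, wrap to smallest pos 5 -> NC
Op 9: route key 69: none >= 69, wrap to smallest pos 5 -> NC

Answer: NA NA NB NC NC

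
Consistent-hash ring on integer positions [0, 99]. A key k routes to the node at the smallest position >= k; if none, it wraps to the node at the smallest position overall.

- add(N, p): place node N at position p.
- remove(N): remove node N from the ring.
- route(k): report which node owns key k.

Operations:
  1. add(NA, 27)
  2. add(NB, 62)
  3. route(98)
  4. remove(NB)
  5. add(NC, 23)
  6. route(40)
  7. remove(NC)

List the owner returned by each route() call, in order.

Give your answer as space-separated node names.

Op 1: add NA@27 -> ring=[27:NA]
Op 2: add NB@62 -> ring=[27:NA,62:NB]
Op 3: route key 98: none >= 98, wrap to smallest pos 27 -> NA
Op 4: remove NB -> ring=[27:NA]
Op 5: add NC@23 -> ring=[23:NC,27:NA]
Op 6: route key 40: none >= 40, wrap to smallest pos 23 -> NC
Op 7: remove NC -> ring=[27:NA]

Answer: NA NC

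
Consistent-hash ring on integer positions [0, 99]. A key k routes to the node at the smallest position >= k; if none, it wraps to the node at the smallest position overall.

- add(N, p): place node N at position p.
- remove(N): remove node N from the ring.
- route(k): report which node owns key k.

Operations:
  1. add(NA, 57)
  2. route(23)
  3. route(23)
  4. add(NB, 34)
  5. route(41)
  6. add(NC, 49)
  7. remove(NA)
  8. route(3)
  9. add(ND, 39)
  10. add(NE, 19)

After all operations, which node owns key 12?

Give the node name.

Answer: NE

Derivation:
Op 1: add NA@57 -> ring=[57:NA]
Op 2: route key 23: smallest pos >= 23 is 57 -> NA
Op 3: route key 23: smallest pos >= 23 is 57 -> NA
Op 4: add NB@34 -> ring=[34:NB,57:NA]
Op 5: route key 41: smallest pos >= 41 is 57 -> NA
Op 6: add NC@49 -> ring=[34:NB,49:NC,57:NA]
Op 7: remove NA -> ring=[34:NB,49:NC]
Op 8: route key 3: smallest pos >= 3 is 34 -> NB
Op 9: add ND@39 -> ring=[34:NB,39:ND,49:NC]
Op 10: add NE@19 -> ring=[19:NE,34:NB,39:ND,49:NC]
Final route key 12: smallest pos >= 12 is 19 -> NE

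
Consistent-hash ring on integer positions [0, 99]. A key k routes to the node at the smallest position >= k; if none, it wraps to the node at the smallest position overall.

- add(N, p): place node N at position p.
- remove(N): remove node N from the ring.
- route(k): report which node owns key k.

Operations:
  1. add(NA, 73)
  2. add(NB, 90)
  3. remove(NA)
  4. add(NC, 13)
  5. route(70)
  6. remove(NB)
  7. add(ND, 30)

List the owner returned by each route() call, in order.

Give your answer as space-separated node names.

Answer: NB

Derivation:
Op 1: add NA@73 -> ring=[73:NA]
Op 2: add NB@90 -> ring=[73:NA,90:NB]
Op 3: remove NA -> ring=[90:NB]
Op 4: add NC@13 -> ring=[13:NC,90:NB]
Op 5: route key 70: smallest pos >= 70 is 90 -> NB
Op 6: remove NB -> ring=[13:NC]
Op 7: add ND@30 -> ring=[13:NC,30:ND]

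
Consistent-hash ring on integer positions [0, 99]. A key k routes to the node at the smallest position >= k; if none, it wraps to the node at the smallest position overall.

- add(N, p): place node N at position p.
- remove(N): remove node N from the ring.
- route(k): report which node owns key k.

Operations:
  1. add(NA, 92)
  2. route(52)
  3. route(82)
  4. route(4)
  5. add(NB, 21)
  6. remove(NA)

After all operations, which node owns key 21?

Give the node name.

Op 1: add NA@92 -> ring=[92:NA]
Op 2: route key 52: smallest pos >= 52 is 92 -> NA
Op 3: route key 82: smallest pos >= 82 is 92 -> NA
Op 4: route key 4: smallest pos >= 4 is 92 -> NA
Op 5: add NB@21 -> ring=[21:NB,92:NA]
Op 6: remove NA -> ring=[21:NB]
Final route key 21: smallest pos >= 21 is 21 -> NB

Answer: NB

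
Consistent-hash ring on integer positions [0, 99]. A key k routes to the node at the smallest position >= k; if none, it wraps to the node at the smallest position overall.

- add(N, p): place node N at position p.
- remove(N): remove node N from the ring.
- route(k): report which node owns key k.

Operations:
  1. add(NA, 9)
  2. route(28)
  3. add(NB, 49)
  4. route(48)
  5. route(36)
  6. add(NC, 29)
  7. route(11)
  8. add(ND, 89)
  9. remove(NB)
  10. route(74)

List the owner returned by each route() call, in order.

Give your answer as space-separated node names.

Answer: NA NB NB NC ND

Derivation:
Op 1: add NA@9 -> ring=[9:NA]
Op 2: route key 28: none >= 28, wrap to smallest pos 9 -> NA
Op 3: add NB@49 -> ring=[9:NA,49:NB]
Op 4: route key 48: smallest pos >= 48 is 49 -> NB
Op 5: route key 36: smallest pos >= 36 is 49 -> NB
Op 6: add NC@29 -> ring=[9:NA,29:NC,49:NB]
Op 7: route key 11: smallest pos >= 11 is 29 -> NC
Op 8: add ND@89 -> ring=[9:NA,29:NC,49:NB,89:ND]
Op 9: remove NB -> ring=[9:NA,29:NC,89:ND]
Op 10: route key 74: smallest pos >= 74 is 89 -> ND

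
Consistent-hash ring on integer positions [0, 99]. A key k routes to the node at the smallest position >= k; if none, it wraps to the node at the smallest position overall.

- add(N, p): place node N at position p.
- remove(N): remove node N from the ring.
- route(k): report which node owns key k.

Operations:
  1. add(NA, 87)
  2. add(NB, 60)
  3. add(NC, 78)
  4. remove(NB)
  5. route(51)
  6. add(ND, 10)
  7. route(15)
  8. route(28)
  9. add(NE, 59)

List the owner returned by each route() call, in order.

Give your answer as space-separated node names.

Op 1: add NA@87 -> ring=[87:NA]
Op 2: add NB@60 -> ring=[60:NB,87:NA]
Op 3: add NC@78 -> ring=[60:NB,78:NC,87:NA]
Op 4: remove NB -> ring=[78:NC,87:NA]
Op 5: route key 51: smallest pos >= 51 is 78 -> NC
Op 6: add ND@10 -> ring=[10:ND,78:NC,87:NA]
Op 7: route key 15: smallest pos >= 15 is 78 -> NC
Op 8: route key 28: smallest pos >= 28 is 78 -> NC
Op 9: add NE@59 -> ring=[10:ND,59:NE,78:NC,87:NA]

Answer: NC NC NC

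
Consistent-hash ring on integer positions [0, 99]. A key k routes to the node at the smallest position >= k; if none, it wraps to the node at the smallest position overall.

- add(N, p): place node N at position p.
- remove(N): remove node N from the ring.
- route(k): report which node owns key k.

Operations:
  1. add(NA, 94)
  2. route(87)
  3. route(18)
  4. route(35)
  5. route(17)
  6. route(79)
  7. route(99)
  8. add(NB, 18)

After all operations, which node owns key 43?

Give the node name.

Answer: NA

Derivation:
Op 1: add NA@94 -> ring=[94:NA]
Op 2: route key 87: smallest pos >= 87 is 94 -> NA
Op 3: route key 18: smallest pos >= 18 is 94 -> NA
Op 4: route key 35: smallest pos >= 35 is 94 -> NA
Op 5: route key 17: smallest pos >= 17 is 94 -> NA
Op 6: route key 79: smallest pos >= 79 is 94 -> NA
Op 7: route key 99: none >= 99, wrap to smallest pos 94 -> NA
Op 8: add NB@18 -> ring=[18:NB,94:NA]
Final route key 43: smallest pos >= 43 is 94 -> NA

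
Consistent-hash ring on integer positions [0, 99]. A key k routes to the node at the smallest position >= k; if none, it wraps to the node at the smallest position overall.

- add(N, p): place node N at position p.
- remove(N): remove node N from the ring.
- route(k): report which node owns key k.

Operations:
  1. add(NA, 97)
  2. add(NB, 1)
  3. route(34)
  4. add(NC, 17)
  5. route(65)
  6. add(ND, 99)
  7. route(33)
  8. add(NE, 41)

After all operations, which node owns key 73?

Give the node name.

Answer: NA

Derivation:
Op 1: add NA@97 -> ring=[97:NA]
Op 2: add NB@1 -> ring=[1:NB,97:NA]
Op 3: route key 34: smallest pos >= 34 is 97 -> NA
Op 4: add NC@17 -> ring=[1:NB,17:NC,97:NA]
Op 5: route key 65: smallest pos >= 65 is 97 -> NA
Op 6: add ND@99 -> ring=[1:NB,17:NC,97:NA,99:ND]
Op 7: route key 33: smallest pos >= 33 is 97 -> NA
Op 8: add NE@41 -> ring=[1:NB,17:NC,41:NE,97:NA,99:ND]
Final route key 73: smallest pos >= 73 is 97 -> NA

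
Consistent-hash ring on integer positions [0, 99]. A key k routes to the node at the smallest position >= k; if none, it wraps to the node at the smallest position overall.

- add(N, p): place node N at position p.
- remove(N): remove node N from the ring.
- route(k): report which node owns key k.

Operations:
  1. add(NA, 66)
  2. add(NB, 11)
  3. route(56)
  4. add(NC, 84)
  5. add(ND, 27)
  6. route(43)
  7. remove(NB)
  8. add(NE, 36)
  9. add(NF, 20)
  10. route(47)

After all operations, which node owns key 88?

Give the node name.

Answer: NF

Derivation:
Op 1: add NA@66 -> ring=[66:NA]
Op 2: add NB@11 -> ring=[11:NB,66:NA]
Op 3: route key 56: smallest pos >= 56 is 66 -> NA
Op 4: add NC@84 -> ring=[11:NB,66:NA,84:NC]
Op 5: add ND@27 -> ring=[11:NB,27:ND,66:NA,84:NC]
Op 6: route key 43: smallest pos >= 43 is 66 -> NA
Op 7: remove NB -> ring=[27:ND,66:NA,84:NC]
Op 8: add NE@36 -> ring=[27:ND,36:NE,66:NA,84:NC]
Op 9: add NF@20 -> ring=[20:NF,27:ND,36:NE,66:NA,84:NC]
Op 10: route key 47: smallest pos >= 47 is 66 -> NA
Final route key 88: none >= 88, wrap to smallest pos 20 -> NF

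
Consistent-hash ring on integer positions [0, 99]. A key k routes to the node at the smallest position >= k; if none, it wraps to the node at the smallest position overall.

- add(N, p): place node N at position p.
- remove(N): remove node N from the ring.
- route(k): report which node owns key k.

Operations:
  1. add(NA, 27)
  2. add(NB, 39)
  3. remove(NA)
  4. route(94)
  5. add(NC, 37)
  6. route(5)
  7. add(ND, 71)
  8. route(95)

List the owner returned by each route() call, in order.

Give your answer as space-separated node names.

Op 1: add NA@27 -> ring=[27:NA]
Op 2: add NB@39 -> ring=[27:NA,39:NB]
Op 3: remove NA -> ring=[39:NB]
Op 4: route key 94: none >= 94, wrap to smallest pos 39 -> NB
Op 5: add NC@37 -> ring=[37:NC,39:NB]
Op 6: route key 5: smallest pos >= 5 is 37 -> NC
Op 7: add ND@71 -> ring=[37:NC,39:NB,71:ND]
Op 8: route key 95: none >= 95, wrap to smallest pos 37 -> NC

Answer: NB NC NC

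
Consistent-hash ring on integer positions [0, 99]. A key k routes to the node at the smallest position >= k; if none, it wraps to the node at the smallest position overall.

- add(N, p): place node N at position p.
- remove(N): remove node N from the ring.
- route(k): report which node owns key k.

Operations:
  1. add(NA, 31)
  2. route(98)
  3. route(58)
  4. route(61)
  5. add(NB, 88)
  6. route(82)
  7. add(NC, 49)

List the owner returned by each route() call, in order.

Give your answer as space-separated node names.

Op 1: add NA@31 -> ring=[31:NA]
Op 2: route key 98: none >= 98, wrap to smallest pos 31 -> NA
Op 3: route key 58: none >= 58, wrap to smallest pos 31 -> NA
Op 4: route key 61: none >= 61, wrap to smallest pos 31 -> NA
Op 5: add NB@88 -> ring=[31:NA,88:NB]
Op 6: route key 82: smallest pos >= 82 is 88 -> NB
Op 7: add NC@49 -> ring=[31:NA,49:NC,88:NB]

Answer: NA NA NA NB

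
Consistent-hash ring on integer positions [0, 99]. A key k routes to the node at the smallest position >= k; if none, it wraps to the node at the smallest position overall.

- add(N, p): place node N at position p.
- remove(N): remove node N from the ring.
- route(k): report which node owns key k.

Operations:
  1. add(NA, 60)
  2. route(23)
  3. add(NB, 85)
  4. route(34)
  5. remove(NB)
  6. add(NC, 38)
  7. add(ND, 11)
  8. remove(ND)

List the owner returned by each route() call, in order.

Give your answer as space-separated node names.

Answer: NA NA

Derivation:
Op 1: add NA@60 -> ring=[60:NA]
Op 2: route key 23: smallest pos >= 23 is 60 -> NA
Op 3: add NB@85 -> ring=[60:NA,85:NB]
Op 4: route key 34: smallest pos >= 34 is 60 -> NA
Op 5: remove NB -> ring=[60:NA]
Op 6: add NC@38 -> ring=[38:NC,60:NA]
Op 7: add ND@11 -> ring=[11:ND,38:NC,60:NA]
Op 8: remove ND -> ring=[38:NC,60:NA]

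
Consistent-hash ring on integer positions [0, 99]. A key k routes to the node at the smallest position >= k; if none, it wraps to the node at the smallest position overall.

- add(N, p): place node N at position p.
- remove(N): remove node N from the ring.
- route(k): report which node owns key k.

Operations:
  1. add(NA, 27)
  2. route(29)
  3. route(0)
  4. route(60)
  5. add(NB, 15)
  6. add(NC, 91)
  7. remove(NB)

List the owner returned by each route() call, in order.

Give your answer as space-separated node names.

Op 1: add NA@27 -> ring=[27:NA]
Op 2: route key 29: none >= 29, wrap to smallest pos 27 -> NA
Op 3: route key 0: smallest pos >= 0 is 27 -> NA
Op 4: route key 60: none >= 60, wrap to smallest pos 27 -> NA
Op 5: add NB@15 -> ring=[15:NB,27:NA]
Op 6: add NC@91 -> ring=[15:NB,27:NA,91:NC]
Op 7: remove NB -> ring=[27:NA,91:NC]

Answer: NA NA NA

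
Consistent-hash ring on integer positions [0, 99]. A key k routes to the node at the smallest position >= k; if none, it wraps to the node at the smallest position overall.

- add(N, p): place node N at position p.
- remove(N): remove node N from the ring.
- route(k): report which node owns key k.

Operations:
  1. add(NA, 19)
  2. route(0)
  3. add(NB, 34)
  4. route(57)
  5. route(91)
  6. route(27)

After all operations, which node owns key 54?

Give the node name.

Answer: NA

Derivation:
Op 1: add NA@19 -> ring=[19:NA]
Op 2: route key 0: smallest pos >= 0 is 19 -> NA
Op 3: add NB@34 -> ring=[19:NA,34:NB]
Op 4: route key 57: none >= 57, wrap to smallest pos 19 -> NA
Op 5: route key 91: none >= 91, wrap to smallest pos 19 -> NA
Op 6: route key 27: smallest pos >= 27 is 34 -> NB
Final route key 54: none >= 54, wrap to smallest pos 19 -> NA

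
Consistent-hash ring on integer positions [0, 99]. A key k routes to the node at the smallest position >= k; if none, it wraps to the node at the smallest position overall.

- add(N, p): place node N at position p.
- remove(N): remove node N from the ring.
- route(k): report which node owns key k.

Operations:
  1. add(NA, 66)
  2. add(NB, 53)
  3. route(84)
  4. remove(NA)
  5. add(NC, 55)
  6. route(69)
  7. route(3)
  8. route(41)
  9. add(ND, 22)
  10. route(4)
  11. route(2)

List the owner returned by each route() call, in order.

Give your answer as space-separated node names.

Answer: NB NB NB NB ND ND

Derivation:
Op 1: add NA@66 -> ring=[66:NA]
Op 2: add NB@53 -> ring=[53:NB,66:NA]
Op 3: route key 84: none >= 84, wrap to smallest pos 53 -> NB
Op 4: remove NA -> ring=[53:NB]
Op 5: add NC@55 -> ring=[53:NB,55:NC]
Op 6: route key 69: none >= 69, wrap to smallest pos 53 -> NB
Op 7: route key 3: smallest pos >= 3 is 53 -> NB
Op 8: route key 41: smallest pos >= 41 is 53 -> NB
Op 9: add ND@22 -> ring=[22:ND,53:NB,55:NC]
Op 10: route key 4: smallest pos >= 4 is 22 -> ND
Op 11: route key 2: smallest pos >= 2 is 22 -> ND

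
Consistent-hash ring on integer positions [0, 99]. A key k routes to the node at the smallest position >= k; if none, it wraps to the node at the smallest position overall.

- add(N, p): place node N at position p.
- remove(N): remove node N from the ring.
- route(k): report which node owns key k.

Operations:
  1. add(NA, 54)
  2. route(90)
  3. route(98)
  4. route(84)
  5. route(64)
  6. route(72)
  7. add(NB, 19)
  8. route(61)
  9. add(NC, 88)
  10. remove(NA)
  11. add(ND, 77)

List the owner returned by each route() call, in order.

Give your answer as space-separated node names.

Op 1: add NA@54 -> ring=[54:NA]
Op 2: route key 90: none >= 90, wrap to smallest pos 54 -> NA
Op 3: route key 98: none >= 98, wrap to smallest pos 54 -> NA
Op 4: route key 84: none >= 84, wrap to smallest pos 54 -> NA
Op 5: route key 64: none >= 64, wrap to smallest pos 54 -> NA
Op 6: route key 72: none >= 72, wrap to smallest pos 54 -> NA
Op 7: add NB@19 -> ring=[19:NB,54:NA]
Op 8: route key 61: none >= 61, wrap to smallest pos 19 -> NB
Op 9: add NC@88 -> ring=[19:NB,54:NA,88:NC]
Op 10: remove NA -> ring=[19:NB,88:NC]
Op 11: add ND@77 -> ring=[19:NB,77:ND,88:NC]

Answer: NA NA NA NA NA NB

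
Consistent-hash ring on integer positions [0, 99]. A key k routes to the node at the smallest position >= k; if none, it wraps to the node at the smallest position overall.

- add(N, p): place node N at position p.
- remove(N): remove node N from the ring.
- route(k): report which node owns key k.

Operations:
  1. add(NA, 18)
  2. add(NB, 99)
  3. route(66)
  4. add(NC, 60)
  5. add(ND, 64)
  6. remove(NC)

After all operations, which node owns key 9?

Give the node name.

Op 1: add NA@18 -> ring=[18:NA]
Op 2: add NB@99 -> ring=[18:NA,99:NB]
Op 3: route key 66: smallest pos >= 66 is 99 -> NB
Op 4: add NC@60 -> ring=[18:NA,60:NC,99:NB]
Op 5: add ND@64 -> ring=[18:NA,60:NC,64:ND,99:NB]
Op 6: remove NC -> ring=[18:NA,64:ND,99:NB]
Final route key 9: smallest pos >= 9 is 18 -> NA

Answer: NA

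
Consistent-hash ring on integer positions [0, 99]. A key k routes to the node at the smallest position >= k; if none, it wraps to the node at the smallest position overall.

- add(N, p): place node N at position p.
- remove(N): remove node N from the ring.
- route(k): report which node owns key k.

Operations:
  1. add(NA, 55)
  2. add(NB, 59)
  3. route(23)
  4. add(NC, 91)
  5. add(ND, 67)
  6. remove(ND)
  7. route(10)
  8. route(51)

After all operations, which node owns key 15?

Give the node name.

Answer: NA

Derivation:
Op 1: add NA@55 -> ring=[55:NA]
Op 2: add NB@59 -> ring=[55:NA,59:NB]
Op 3: route key 23: smallest pos >= 23 is 55 -> NA
Op 4: add NC@91 -> ring=[55:NA,59:NB,91:NC]
Op 5: add ND@67 -> ring=[55:NA,59:NB,67:ND,91:NC]
Op 6: remove ND -> ring=[55:NA,59:NB,91:NC]
Op 7: route key 10: smallest pos >= 10 is 55 -> NA
Op 8: route key 51: smallest pos >= 51 is 55 -> NA
Final route key 15: smallest pos >= 15 is 55 -> NA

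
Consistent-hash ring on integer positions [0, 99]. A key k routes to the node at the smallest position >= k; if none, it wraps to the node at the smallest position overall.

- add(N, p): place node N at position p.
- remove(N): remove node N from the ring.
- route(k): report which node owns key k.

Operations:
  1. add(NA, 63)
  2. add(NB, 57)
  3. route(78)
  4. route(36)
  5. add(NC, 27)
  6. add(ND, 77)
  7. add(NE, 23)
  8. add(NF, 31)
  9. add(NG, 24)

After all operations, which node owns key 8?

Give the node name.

Answer: NE

Derivation:
Op 1: add NA@63 -> ring=[63:NA]
Op 2: add NB@57 -> ring=[57:NB,63:NA]
Op 3: route key 78: none >= 78, wrap to smallest pos 57 -> NB
Op 4: route key 36: smallest pos >= 36 is 57 -> NB
Op 5: add NC@27 -> ring=[27:NC,57:NB,63:NA]
Op 6: add ND@77 -> ring=[27:NC,57:NB,63:NA,77:ND]
Op 7: add NE@23 -> ring=[23:NE,27:NC,57:NB,63:NA,77:ND]
Op 8: add NF@31 -> ring=[23:NE,27:NC,31:NF,57:NB,63:NA,77:ND]
Op 9: add NG@24 -> ring=[23:NE,24:NG,27:NC,31:NF,57:NB,63:NA,77:ND]
Final route key 8: smallest pos >= 8 is 23 -> NE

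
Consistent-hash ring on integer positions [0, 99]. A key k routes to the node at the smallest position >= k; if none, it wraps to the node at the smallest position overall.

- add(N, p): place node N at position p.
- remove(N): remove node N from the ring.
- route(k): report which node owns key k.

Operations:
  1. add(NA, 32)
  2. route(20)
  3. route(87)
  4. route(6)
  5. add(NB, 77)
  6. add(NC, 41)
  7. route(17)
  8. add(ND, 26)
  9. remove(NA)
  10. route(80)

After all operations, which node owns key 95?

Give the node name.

Op 1: add NA@32 -> ring=[32:NA]
Op 2: route key 20: smallest pos >= 20 is 32 -> NA
Op 3: route key 87: none >= 87, wrap to smallest pos 32 -> NA
Op 4: route key 6: smallest pos >= 6 is 32 -> NA
Op 5: add NB@77 -> ring=[32:NA,77:NB]
Op 6: add NC@41 -> ring=[32:NA,41:NC,77:NB]
Op 7: route key 17: smallest pos >= 17 is 32 -> NA
Op 8: add ND@26 -> ring=[26:ND,32:NA,41:NC,77:NB]
Op 9: remove NA -> ring=[26:ND,41:NC,77:NB]
Op 10: route key 80: none >= 80, wrap to smallest pos 26 -> ND
Final route key 95: none >= 95, wrap to smallest pos 26 -> ND

Answer: ND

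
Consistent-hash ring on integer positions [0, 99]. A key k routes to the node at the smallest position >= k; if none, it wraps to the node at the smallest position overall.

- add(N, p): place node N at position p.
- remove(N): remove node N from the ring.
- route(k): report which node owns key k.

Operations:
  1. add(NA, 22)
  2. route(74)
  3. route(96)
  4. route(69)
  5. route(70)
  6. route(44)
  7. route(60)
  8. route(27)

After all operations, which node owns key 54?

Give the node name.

Op 1: add NA@22 -> ring=[22:NA]
Op 2: route key 74: none >= 74, wrap to smallest pos 22 -> NA
Op 3: route key 96: none >= 96, wrap to smallest pos 22 -> NA
Op 4: route key 69: none >= 69, wrap to smallest pos 22 -> NA
Op 5: route key 70: none >= 70, wrap to smallest pos 22 -> NA
Op 6: route key 44: none >= 44, wrap to smallest pos 22 -> NA
Op 7: route key 60: none >= 60, wrap to smallest pos 22 -> NA
Op 8: route key 27: none >= 27, wrap to smallest pos 22 -> NA
Final route key 54: none >= 54, wrap to smallest pos 22 -> NA

Answer: NA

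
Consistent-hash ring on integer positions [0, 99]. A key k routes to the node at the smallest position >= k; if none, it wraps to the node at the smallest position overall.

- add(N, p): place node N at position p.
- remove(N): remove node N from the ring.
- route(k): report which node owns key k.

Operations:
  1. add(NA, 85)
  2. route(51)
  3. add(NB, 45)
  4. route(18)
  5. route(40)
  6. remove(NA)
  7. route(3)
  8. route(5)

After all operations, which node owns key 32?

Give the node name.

Answer: NB

Derivation:
Op 1: add NA@85 -> ring=[85:NA]
Op 2: route key 51: smallest pos >= 51 is 85 -> NA
Op 3: add NB@45 -> ring=[45:NB,85:NA]
Op 4: route key 18: smallest pos >= 18 is 45 -> NB
Op 5: route key 40: smallest pos >= 40 is 45 -> NB
Op 6: remove NA -> ring=[45:NB]
Op 7: route key 3: smallest pos >= 3 is 45 -> NB
Op 8: route key 5: smallest pos >= 5 is 45 -> NB
Final route key 32: smallest pos >= 32 is 45 -> NB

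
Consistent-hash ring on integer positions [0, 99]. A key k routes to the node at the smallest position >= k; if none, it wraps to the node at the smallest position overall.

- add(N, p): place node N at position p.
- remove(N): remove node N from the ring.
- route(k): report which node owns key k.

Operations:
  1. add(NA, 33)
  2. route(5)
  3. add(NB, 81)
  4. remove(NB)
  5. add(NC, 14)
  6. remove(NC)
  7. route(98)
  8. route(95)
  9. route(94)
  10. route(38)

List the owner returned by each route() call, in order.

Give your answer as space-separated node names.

Answer: NA NA NA NA NA

Derivation:
Op 1: add NA@33 -> ring=[33:NA]
Op 2: route key 5: smallest pos >= 5 is 33 -> NA
Op 3: add NB@81 -> ring=[33:NA,81:NB]
Op 4: remove NB -> ring=[33:NA]
Op 5: add NC@14 -> ring=[14:NC,33:NA]
Op 6: remove NC -> ring=[33:NA]
Op 7: route key 98: none >= 98, wrap to smallest pos 33 -> NA
Op 8: route key 95: none >= 95, wrap to smallest pos 33 -> NA
Op 9: route key 94: none >= 94, wrap to smallest pos 33 -> NA
Op 10: route key 38: none >= 38, wrap to smallest pos 33 -> NA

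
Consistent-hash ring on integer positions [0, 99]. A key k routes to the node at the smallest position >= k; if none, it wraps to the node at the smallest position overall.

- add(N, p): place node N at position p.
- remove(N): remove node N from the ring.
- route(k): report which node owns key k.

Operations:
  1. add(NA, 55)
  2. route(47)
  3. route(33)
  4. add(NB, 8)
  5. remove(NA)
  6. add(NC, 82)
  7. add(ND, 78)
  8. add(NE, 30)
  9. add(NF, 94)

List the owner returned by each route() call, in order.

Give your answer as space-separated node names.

Op 1: add NA@55 -> ring=[55:NA]
Op 2: route key 47: smallest pos >= 47 is 55 -> NA
Op 3: route key 33: smallest pos >= 33 is 55 -> NA
Op 4: add NB@8 -> ring=[8:NB,55:NA]
Op 5: remove NA -> ring=[8:NB]
Op 6: add NC@82 -> ring=[8:NB,82:NC]
Op 7: add ND@78 -> ring=[8:NB,78:ND,82:NC]
Op 8: add NE@30 -> ring=[8:NB,30:NE,78:ND,82:NC]
Op 9: add NF@94 -> ring=[8:NB,30:NE,78:ND,82:NC,94:NF]

Answer: NA NA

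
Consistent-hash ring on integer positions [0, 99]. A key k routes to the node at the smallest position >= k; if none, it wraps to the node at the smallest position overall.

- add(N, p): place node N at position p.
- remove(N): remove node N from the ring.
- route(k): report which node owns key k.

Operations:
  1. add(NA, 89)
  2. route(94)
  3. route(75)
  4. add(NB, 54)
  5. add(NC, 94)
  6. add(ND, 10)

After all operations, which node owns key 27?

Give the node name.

Op 1: add NA@89 -> ring=[89:NA]
Op 2: route key 94: none >= 94, wrap to smallest pos 89 -> NA
Op 3: route key 75: smallest pos >= 75 is 89 -> NA
Op 4: add NB@54 -> ring=[54:NB,89:NA]
Op 5: add NC@94 -> ring=[54:NB,89:NA,94:NC]
Op 6: add ND@10 -> ring=[10:ND,54:NB,89:NA,94:NC]
Final route key 27: smallest pos >= 27 is 54 -> NB

Answer: NB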